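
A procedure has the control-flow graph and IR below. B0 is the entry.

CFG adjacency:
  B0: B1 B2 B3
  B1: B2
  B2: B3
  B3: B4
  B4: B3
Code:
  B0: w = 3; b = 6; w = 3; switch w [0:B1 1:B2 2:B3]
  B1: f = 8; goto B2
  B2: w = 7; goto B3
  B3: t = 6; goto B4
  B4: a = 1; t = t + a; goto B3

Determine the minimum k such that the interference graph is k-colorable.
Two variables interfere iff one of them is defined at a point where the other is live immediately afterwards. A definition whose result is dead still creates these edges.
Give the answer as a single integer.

Per-block:
  B0: {b,w} / ∅
  B1: {f} / ∅
  B2: {w} / ∅
  B3: {t} / ∅
  B4: {a,t} / {t}

Liveness:
  B0 li=∅ lo=∅
  B1 li=∅ lo=∅
  B2 li=∅ lo=∅
  B3 li=∅ lo={t}
  B4 li={t} lo=∅

Interference:
  a — {t}
  b — ∅
  f — ∅
  t — {a}
  w — ∅

Colouring:
  clique {a,t} ⇒ need ≥ 2
  assign a→c0 b→c0 f→c0 t→c1 w→c0 — no edge inside a register ⇒ χ ≤ 2
  χ = 2

Answer: 2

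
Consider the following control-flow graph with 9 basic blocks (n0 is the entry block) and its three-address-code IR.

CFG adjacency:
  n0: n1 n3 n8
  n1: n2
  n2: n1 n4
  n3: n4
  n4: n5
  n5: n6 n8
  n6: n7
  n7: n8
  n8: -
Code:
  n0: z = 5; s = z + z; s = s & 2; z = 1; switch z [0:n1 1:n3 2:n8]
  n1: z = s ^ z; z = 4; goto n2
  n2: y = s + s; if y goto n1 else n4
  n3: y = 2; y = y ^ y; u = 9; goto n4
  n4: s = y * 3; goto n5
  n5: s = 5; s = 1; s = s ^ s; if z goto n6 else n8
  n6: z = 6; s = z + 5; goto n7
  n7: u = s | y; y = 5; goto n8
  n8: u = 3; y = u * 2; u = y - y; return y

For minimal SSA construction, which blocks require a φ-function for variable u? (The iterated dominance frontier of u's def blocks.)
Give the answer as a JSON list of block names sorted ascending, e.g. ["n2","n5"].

Answer: ["n4", "n8"]

Derivation:
idom tree: n1←n0 n2←n1 n3←n0 n4←n0 n5←n4 n6←n5 n7←n6 n8←n0
Dom at joins:
  n1: preds {n0,n2}: {n0} ∩ {n0,n1,n2} = {n0}; idom=n0
  n4: preds {n2,n3}: {n0,n1,n2} ∩ {n0,n3} = {n0}; idom=n0
  n8: preds {n0,n5,n7}: {n0} ∩ {n0,n4,n5} ∩ {n0,n4,n5,n6,n7} = {n0}; idom=n0

DF walk-up:
  join n1 pred n0: · stop@n0
  join n1 pred n2: n2→n1 stop@n0
  join n4 pred n2: n2→n1 stop@n0
  join n4 pred n3: n3 stop@n0
  join n8 pred n0: · stop@n0
  join n8 pred n5: n5→n4 stop@n0
  join n8 pred n7: n7→n6→n5→n4 stop@n0
  DF(n0)=∅
  DF(n1)={n1,n4}
  DF(n2)={n1,n4}
  DF(n3)={n4}
  DF(n4)={n8}
  DF(n5)={n8}
  DF(n6)={n8}
  DF(n7)={n8}
  DF(n8)=∅

φ for u: defs {n3,n7,n8}
  DF⁺ = {n4,n8}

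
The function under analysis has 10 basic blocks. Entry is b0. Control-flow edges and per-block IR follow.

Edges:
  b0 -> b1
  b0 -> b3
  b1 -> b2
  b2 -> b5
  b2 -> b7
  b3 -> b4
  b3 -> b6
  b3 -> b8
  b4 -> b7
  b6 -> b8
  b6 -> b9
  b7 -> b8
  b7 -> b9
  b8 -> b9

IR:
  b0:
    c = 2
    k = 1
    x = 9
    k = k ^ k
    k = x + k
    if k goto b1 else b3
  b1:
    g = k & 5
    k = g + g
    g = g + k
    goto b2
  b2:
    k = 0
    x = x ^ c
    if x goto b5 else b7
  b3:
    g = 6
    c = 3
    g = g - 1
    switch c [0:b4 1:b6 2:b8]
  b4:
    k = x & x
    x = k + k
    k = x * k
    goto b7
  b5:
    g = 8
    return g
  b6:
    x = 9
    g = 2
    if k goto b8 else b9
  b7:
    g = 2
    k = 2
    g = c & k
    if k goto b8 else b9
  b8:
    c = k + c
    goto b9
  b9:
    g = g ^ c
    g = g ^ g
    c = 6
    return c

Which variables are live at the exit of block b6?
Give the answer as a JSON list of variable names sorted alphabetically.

def/use:
  b0 def {c,k,x} use ∅
  b1 def {g,k} use {k}
  b2 def {k,x} use {c,x}
  b3 def {c,g} use ∅
  b4 def {k,x} use {x}
  b5 def {g} use ∅
  b6 def {g,x} use {k}
  b7 def {g,k} use {c}
  b8 def {c} use {c,k}
  b9 def {c,g} use {c,g}

Live sets:
  live b0: ∅→{c,k,x}
  live b1: {c,k,x}→{c,x}
  live b2: {c,x}→{c}
  live b3: {k,x}→{c,g,k,x}
  live b4: {c,x}→{c}
  live b5: ∅→∅
  live b6: {c,k}→{c,g,k}
  live b7: {c}→{c,g,k}
  live b8: {c,g,k}→{c,g}
  live b9: {c,g}→∅

live-out(b6) = ["c", "g", "k"]

Answer: ["c", "g", "k"]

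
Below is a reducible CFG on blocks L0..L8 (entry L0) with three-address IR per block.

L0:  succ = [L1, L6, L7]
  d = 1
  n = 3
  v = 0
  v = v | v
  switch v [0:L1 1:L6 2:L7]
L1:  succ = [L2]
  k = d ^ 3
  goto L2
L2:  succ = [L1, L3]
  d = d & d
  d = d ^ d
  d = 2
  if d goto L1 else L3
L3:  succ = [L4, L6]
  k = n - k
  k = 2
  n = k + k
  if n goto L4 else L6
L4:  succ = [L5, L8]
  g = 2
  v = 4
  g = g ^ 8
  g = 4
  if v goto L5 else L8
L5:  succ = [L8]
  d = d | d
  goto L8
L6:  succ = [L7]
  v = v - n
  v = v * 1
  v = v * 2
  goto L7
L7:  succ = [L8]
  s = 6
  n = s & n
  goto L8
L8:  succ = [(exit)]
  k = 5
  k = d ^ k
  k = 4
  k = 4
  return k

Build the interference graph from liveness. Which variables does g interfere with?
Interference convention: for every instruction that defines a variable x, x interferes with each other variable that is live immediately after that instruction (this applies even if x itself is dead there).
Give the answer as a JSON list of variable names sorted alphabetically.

Per-block:
  L0 def {d,n,v} use ∅
  L1 def {k} use {d}
  L2 def {d} use {d}
  L3 def {k,n} use {k,n}
  L4 def {g,v} use ∅
  L5 def {d} use {d}
  L6 def {v} use {n,v}
  L7 def {n,s} use {n}
  L8 def {k} use {d}

Live sets:
  live L0: ∅→{d,n,v}
  live L1: {d,n,v}→{d,k,n,v}
  live L2: {d,k,n,v}→{d,k,n,v}
  live L3: {d,k,n,v}→{d,n,v}
  live L4: {d}→{d}
  live L5: {d}→{d}
  live L6: {d,n,v}→{d,n}
  live L7: {d,n}→{d}
  live L8: {d}→∅

Interfere edges:
  d — {g,k,n,s,v}
  g — {d,v}
  k — {d,n,v}
  n — {d,k,s,v}
  s — {d,n}
  v — {d,g,k,n}

N(g) = ["d", "v"]

Answer: ["d", "v"]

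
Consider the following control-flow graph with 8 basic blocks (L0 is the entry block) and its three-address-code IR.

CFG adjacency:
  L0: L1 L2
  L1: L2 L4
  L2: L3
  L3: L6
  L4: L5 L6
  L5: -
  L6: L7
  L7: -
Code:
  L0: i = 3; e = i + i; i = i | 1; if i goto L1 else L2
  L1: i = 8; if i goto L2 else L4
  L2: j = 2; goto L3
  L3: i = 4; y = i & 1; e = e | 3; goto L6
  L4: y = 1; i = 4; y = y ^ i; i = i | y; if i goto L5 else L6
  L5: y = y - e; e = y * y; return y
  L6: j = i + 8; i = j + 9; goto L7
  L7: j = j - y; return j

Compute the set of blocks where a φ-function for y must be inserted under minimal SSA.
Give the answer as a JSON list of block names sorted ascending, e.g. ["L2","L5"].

Answer: ["L6"]

Working:
idom tree: L1←L0 L2←L0 L3←L2 L4←L1 L5←L4 L6←L0 L7←L6
Join-block Dom:
  L2: preds {L0,L1}: {L0} ∩ {L0,L1} = {L0}; idom=L0
  L6: preds {L3,L4}: {L0,L2,L3} ∩ {L0,L1,L4} = {L0}; idom=L0

DF derivation:
  join L2 pred L0: · stop@L0
  join L2 pred L1: L1 stop@L0
  join L6 pred L3: L3→L2 stop@L0
  join L6 pred L4: L4→L1 stop@L0
  L0: DF=∅
  L1: DF={L2,L6}
  L2: DF={L6}
  L3: DF={L6}
  L4: DF={L6}
  L5: DF=∅
  L6: DF=∅
  L7: DF=∅

φ for y: defs {L3,L4,L5}
  DF⁺ = {L6}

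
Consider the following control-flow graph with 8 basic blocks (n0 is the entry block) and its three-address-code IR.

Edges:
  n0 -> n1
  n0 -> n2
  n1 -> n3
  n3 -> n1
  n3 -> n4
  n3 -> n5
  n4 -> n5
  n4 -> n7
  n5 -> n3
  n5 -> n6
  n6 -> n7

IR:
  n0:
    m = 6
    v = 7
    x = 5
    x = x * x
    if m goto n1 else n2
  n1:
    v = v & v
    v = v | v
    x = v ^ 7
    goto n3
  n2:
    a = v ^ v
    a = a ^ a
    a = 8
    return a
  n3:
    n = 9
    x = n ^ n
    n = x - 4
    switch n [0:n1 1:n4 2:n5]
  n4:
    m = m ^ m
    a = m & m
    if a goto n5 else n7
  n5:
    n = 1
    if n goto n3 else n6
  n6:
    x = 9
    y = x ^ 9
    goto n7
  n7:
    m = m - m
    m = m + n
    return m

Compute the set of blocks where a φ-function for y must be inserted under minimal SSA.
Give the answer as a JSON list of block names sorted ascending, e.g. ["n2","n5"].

Answer: ["n7"]

Analysis:
idom tree: n1←n0 n2←n0 n3←n1 n4←n3 n5←n3 n6←n5 n7←n3
Join-block Dom:
  n1: preds {n0,n3}: {n0} ∩ {n0,n1,n3} = {n0}; idom=n0
  n3: preds {n1,n5}: {n0,n1} ∩ {n0,n1,n3,n5} = {n0,n1}; idom=n1
  n5: preds {n3,n4}: {n0,n1,n3} ∩ {n0,n1,n3,n4} = {n0,n1,n3}; idom=n3
  n7: preds {n4,n6}: {n0,n1,n3,n4} ∩ {n0,n1,n3,n5,n6} = {n0,n1,n3}; idom=n3

DF derivation:
  n1←n0: walk · to n0
  n1←n3: walk n3→n1 to n0
  n3←n1: walk · to n1
  n3←n5: walk n5→n3 to n1
  n5←n3: walk · to n3
  n5←n4: walk n4 to n3
  n7←n4: walk n4 to n3
  n7←n6: walk n6→n5 to n3
  n0 → ∅
  n1 → {n1}
  n2 → ∅
  n3 → {n1,n3}
  n4 → {n5,n7}
  n5 → {n3,n7}
  n6 → {n7}
  n7 → ∅

φ for y: defs {n6}
  DF⁺ = {n7}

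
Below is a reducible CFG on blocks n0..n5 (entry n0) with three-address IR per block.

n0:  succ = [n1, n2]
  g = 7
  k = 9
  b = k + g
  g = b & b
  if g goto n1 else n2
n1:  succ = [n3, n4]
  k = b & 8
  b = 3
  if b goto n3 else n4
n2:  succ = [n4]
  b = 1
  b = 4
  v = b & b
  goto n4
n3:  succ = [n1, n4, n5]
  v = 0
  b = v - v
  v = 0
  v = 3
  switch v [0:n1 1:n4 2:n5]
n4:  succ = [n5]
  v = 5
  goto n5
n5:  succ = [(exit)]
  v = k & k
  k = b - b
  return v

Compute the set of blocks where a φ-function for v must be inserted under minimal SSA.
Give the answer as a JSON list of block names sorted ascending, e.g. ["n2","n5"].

Answer: ["n1", "n4", "n5"]

Working:
idom tree: n1←n0 n2←n0 n3←n1 n4←n0 n5←n0
Join-block Dom:
  n1: preds {n0,n3}: {n0} ∩ {n0,n1,n3} = {n0}; idom=n0
  n4: preds {n1,n2,n3}: {n0,n1} ∩ {n0,n2} ∩ {n0,n1,n3} = {n0}; idom=n0
  n5: preds {n3,n4}: {n0,n1,n3} ∩ {n0,n4} = {n0}; idom=n0

Frontier:
  n1←n0: walk · to n0
  n1←n3: walk n3→n1 to n0
  n4←n1: walk n1 to n0
  n4←n2: walk n2 to n0
  n4←n3: walk n3→n1 to n0
  n5←n3: walk n3→n1 to n0
  n5←n4: walk n4 to n0
  n0: DF=∅
  n1: DF={n1,n4,n5}
  n2: DF={n4}
  n3: DF={n1,n4,n5}
  n4: DF={n5}
  n5: DF=∅

φ for v: defs {n2,n3,n4,n5}
  DF⁺ = {n1,n4,n5}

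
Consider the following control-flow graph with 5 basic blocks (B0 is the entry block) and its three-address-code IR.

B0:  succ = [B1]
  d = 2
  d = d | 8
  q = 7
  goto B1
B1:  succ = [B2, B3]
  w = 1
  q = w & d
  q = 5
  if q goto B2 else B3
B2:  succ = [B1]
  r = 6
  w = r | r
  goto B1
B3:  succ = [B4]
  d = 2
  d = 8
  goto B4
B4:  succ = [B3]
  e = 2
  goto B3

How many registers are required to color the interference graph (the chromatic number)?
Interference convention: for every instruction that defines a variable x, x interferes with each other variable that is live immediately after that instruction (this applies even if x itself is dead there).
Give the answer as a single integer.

Answer: 2

Derivation:
Block summaries:
  B0: def={d,q} ue=∅
  B1: def={q,w} ue={d}
  B2: def={r,w} ue=∅
  B3: def={d} ue=∅
  B4: def={e} ue=∅

Liveness:
  live B0: ∅→{d}
  live B1: {d}→{d}
  live B2: {d}→{d}
  live B3: ∅→∅
  live B4: ∅→∅

Interference:
  d: {q,r,w}
  e: ∅
  q: {d}
  r: {d}
  w: {d}

Registers:
  lower bound: {d,q} mutually conflict ⇒ χ ≥ 2
  assign d→R0 e→R0 q→R1 r→R1 w→R1 — no edge inside a register ⇒ χ ≤ 2
  χ = 2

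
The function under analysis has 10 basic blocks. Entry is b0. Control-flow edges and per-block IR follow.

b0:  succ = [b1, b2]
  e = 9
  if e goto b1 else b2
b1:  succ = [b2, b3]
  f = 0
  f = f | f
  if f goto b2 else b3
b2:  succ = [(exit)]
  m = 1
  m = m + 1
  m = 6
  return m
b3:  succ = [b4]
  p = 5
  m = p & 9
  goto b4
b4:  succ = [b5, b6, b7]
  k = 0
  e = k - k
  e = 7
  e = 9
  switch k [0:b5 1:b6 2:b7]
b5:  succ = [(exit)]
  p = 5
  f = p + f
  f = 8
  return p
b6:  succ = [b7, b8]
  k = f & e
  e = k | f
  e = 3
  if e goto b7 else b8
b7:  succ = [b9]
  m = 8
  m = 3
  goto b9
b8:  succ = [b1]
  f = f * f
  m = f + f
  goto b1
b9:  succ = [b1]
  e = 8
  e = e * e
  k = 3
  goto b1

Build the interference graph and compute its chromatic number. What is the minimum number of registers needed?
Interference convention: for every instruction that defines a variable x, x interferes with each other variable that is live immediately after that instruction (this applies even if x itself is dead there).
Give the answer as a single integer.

Per-block:
  b0 def {e} use ∅
  b1 def {f} use ∅
  b2 def {m} use ∅
  b3 def {m,p} use ∅
  b4 def {e,k} use ∅
  b5 def {f,p} use {f}
  b6 def {e,k} use {e,f}
  b7 def {m} use ∅
  b8 def {f,m} use {f}
  b9 def {e,k} use ∅

Liveness:
  b0: in=∅ out=∅
  b1: in=∅ out={f}
  b2: in=∅ out=∅
  b3: in={f} out={f}
  b4: in={f} out={e,f}
  b5: in={f} out=∅
  b6: in={e,f} out={f}
  b7: in=∅ out=∅
  b8: in={f} out=∅
  b9: in=∅ out=∅

Interfere edges:
  e — {f,k}
  f — {e,k,m,p}
  k — {e,f}
  m — {f}
  p — {f}

Registers:
  clique {e,f,k} ⇒ need ≥ 3
  3-colouring: c0={f}  c1={e,m,p}  c2={k}
  χ = 3

Answer: 3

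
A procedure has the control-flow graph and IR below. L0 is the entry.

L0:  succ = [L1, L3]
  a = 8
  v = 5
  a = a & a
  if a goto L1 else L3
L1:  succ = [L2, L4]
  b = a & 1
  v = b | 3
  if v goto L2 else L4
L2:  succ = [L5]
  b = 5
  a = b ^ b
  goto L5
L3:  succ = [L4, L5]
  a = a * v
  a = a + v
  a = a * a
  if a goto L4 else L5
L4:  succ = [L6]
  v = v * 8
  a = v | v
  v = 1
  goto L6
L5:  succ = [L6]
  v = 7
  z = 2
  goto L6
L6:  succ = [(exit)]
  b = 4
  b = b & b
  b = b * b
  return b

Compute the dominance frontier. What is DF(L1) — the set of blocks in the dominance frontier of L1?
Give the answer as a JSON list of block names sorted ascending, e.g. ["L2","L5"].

idom tree: L1←L0 L2←L1 L3←L0 L4←L0 L5←L0 L6←L0
Dom∩ at merges:
  L4: preds {L1,L3}: {L0,L1} ∩ {L0,L3} = {L0}; idom=L0
  L5: preds {L2,L3}: {L0,L1,L2} ∩ {L0,L3} = {L0}; idom=L0
  L6: preds {L4,L5}: {L0,L4} ∩ {L0,L5} = {L0}; idom=L0

DF derivation:
  join L4 pred L1: L1 stop@L0
  join L4 pred L3: L3 stop@L0
  join L5 pred L2: L2→L1 stop@L0
  join L5 pred L3: L3 stop@L0
  join L6 pred L4: L4 stop@L0
  join L6 pred L5: L5 stop@L0
  L0 → ∅
  L1 → {L4,L5}
  L2 → {L5}
  L3 → {L4,L5}
  L4 → {L6}
  L5 → {L6}
  L6 → ∅

DF(L1) = ["L4", "L5"]

Answer: ["L4", "L5"]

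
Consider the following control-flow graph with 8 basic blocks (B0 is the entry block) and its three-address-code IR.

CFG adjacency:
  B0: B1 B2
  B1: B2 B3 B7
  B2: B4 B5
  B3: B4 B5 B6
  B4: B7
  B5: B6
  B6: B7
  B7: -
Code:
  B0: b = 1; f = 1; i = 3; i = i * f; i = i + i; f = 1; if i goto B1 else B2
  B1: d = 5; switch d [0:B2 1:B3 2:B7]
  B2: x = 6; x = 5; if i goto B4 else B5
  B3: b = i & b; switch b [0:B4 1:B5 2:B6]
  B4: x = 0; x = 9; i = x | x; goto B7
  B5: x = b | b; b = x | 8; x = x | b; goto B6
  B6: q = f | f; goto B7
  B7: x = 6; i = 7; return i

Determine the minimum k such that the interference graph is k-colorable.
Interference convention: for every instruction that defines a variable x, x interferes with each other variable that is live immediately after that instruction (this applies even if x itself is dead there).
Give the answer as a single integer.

Answer: 4

Working:
Block summaries:
  B0 def {b,f,i} use ∅
  B1 def {d} use ∅
  B2 def {x} use {i}
  B3 def {b} use {b,i}
  B4 def {i,x} use ∅
  B5 def {b,x} use {b}
  B6 def {q} use {f}
  B7 def {i,x} use ∅

Live sets:
  B0 li=∅ lo={b,f,i}
  B1 li={b,f,i} lo={b,f,i}
  B2 li={b,f,i} lo={b,f}
  B3 li={b,f,i} lo={b,f}
  B4 li=∅ lo=∅
  B5 li={b,f} lo={f}
  B6 li={f} lo=∅
  B7 li=∅ lo=∅

Interfere edges:
  b: {d,f,i,x}
  d: {b,f,i}
  f: {b,d,i,x}
  i: {b,d,f,x}
  q: ∅
  x: {b,f,i}

Colouring:
  {b,d,f,i} pairwise interfere (4-clique) ⇒ χ ≥ 4
  assign b→R0 d→R3 f→R1 i→R2 q→R0 x→R3 — no edge inside a register ⇒ χ ≤ 4
  χ = 4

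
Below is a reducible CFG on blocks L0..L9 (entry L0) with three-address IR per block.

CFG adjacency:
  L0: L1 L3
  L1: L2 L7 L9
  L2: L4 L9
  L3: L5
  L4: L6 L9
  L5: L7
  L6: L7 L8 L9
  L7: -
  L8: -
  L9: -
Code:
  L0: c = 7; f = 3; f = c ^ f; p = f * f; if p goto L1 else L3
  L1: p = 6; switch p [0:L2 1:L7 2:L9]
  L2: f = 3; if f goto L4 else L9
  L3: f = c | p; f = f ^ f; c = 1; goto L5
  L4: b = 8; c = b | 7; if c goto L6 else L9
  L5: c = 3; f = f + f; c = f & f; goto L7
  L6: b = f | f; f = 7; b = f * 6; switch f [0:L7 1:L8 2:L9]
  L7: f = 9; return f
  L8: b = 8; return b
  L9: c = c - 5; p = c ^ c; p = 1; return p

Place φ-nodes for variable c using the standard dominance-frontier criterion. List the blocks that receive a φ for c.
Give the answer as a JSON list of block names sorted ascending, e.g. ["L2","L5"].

Answer: ["L7", "L9"]

Working:
idom tree: L1←L0 L2←L1 L3←L0 L4←L2 L5←L3 L6←L4 L7←L0 L8←L6 L9←L1
Dom at joins:
  L7: preds {L1,L5,L6}: {L0,L1} ∩ {L0,L3,L5} ∩ {L0,L1,L2,L4,L6} = {L0}; idom=L0
  L9: preds {L1,L2,L4,L6}: {L0,L1} ∩ {L0,L1,L2} ∩ {L0,L1,L2,L4} ∩ {L0,L1,L2,L4,L6} = {L0,L1}; idom=L1

DF derivation:
  join L7 pred L1: L1 stop@L0
  join L7 pred L5: L5→L3 stop@L0
  join L7 pred L6: L6→L4→L2→L1 stop@L0
  join L9 pred L1: · stop@L1
  join L9 pred L2: L2 stop@L1
  join L9 pred L4: L4→L2 stop@L1
  join L9 pred L6: L6→L4→L2 stop@L1
  L0: DF=∅
  L1: DF={L7}
  L2: DF={L7,L9}
  L3: DF={L7}
  L4: DF={L7,L9}
  L5: DF={L7}
  L6: DF={L7,L9}
  L7: DF=∅
  L8: DF=∅
  L9: DF=∅

φ for c: defs {L0,L3,L4,L5,L9}
  DF⁺ = {L7,L9}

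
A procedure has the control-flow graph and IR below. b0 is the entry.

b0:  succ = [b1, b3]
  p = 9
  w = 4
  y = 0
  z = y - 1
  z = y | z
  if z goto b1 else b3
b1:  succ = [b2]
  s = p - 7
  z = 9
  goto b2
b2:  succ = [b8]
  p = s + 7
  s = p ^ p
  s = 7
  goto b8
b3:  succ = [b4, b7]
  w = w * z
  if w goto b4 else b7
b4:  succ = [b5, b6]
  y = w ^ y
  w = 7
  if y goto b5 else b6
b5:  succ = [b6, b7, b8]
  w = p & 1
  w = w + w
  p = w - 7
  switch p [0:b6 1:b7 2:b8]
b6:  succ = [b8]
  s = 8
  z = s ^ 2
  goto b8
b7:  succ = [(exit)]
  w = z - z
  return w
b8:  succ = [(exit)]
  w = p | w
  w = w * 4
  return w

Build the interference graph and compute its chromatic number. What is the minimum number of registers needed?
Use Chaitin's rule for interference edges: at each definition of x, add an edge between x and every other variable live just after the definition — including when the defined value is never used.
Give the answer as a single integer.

Per-block:
  b0 def {p,w,y,z} use ∅
  b1 def {s,z} use {p}
  b2 def {p,s} use {s}
  b3 def {w} use {w,z}
  b4 def {w,y} use {w,y}
  b5 def {p,w} use {p}
  b6 def {s,z} use ∅
  b7 def {w} use {z}
  b8 def {w} use {p,w}

Liveness:
  live b0: ∅→{p,w,y,z}
  live b1: {p,w}→{s,w}
  live b2: {s,w}→{p,w}
  live b3: {p,w,y,z}→{p,w,y,z}
  live b4: {p,w,y,z}→{p,w,z}
  live b5: {p,z}→{p,w,z}
  live b6: {p,w}→{p,w}
  live b7: {z}→∅
  live b8: {p,w}→∅

Interference:
  p: {s,w,y,z}
  s: {p,w,z}
  w: {p,s,y,z}
  y: {p,w,z}
  z: {p,s,w,y}

Registers:
  clique {p,s,w,z} ⇒ need ≥ 4
  assign p→R0 s→R3 w→R1 y→R3 z→R2 — no edge inside a register ⇒ χ ≤ 4
  χ = 4

Answer: 4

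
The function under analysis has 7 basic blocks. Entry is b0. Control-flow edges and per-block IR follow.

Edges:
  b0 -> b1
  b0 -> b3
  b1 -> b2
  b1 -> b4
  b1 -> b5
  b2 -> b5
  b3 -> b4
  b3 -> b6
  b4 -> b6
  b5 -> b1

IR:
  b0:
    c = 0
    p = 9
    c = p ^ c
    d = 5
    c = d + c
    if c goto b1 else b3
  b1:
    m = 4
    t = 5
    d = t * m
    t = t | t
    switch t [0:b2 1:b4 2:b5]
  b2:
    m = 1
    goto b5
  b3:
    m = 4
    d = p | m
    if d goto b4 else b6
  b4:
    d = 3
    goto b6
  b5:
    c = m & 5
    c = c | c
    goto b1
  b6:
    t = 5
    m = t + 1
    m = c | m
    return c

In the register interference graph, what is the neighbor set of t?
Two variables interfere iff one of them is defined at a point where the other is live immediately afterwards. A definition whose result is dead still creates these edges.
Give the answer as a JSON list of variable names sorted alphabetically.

Block summaries:
  b0: def={c,d,p} ue=∅
  b1: def={d,m,t} ue=∅
  b2: def={m} ue=∅
  b3: def={d,m} ue={p}
  b4: def={d} ue=∅
  b5: def={c} ue={m}
  b6: def={m,t} ue={c}

Liveness:
  b0: in=∅ out={c,p}
  b1: in={c} out={c,m}
  b2: in=∅ out={m}
  b3: in={c,p} out={c}
  b4: in={c} out={c}
  b5: in={m} out={c}
  b6: in={c} out=∅

Interfere edges:
  c — {d,m,p,t}
  d — {c,m,p,t}
  m — {c,d,p,t}
  p — {c,d,m}
  t — {c,d,m}

N(t) = ["c", "d", "m"]

Answer: ["c", "d", "m"]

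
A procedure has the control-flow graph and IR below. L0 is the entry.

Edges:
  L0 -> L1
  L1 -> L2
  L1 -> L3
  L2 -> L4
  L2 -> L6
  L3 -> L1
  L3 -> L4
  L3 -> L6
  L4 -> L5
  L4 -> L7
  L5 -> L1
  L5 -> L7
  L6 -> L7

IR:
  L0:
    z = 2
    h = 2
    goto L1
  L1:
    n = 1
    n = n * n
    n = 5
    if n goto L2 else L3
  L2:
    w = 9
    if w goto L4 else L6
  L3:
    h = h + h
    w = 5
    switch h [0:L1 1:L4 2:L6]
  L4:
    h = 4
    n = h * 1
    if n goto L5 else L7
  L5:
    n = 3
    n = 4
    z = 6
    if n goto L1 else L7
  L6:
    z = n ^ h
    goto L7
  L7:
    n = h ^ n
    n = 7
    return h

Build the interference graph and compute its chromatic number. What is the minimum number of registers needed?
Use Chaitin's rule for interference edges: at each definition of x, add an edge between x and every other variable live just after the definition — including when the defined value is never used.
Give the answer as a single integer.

Answer: 3

Derivation:
def/use:
  L0: {h,z} / ∅
  L1: {n} / ∅
  L2: {w} / ∅
  L3: {h,w} / {h}
  L4: {h,n} / ∅
  L5: {n,z} / ∅
  L6: {z} / {h,n}
  L7: {n} / {h,n}

Liveness:
  L0 li=∅ lo={h}
  L1 li={h} lo={h,n}
  L2 li={h,n} lo={h,n}
  L3 li={h,n} lo={h,n}
  L4 li=∅ lo={h,n}
  L5 li={h} lo={h,n}
  L6 li={h,n} lo={h,n}
  L7 li={h,n} lo=∅

Conflict graph:
  h — {n,w,z}
  n — {h,w,z}
  w — {h,n}
  z — {h,n}

Registers:
  lower bound: {h,n,w} mutually conflict ⇒ χ ≥ 3
  3-colouring: c0={h}  c1={n}  c2={w,z}
  χ = 3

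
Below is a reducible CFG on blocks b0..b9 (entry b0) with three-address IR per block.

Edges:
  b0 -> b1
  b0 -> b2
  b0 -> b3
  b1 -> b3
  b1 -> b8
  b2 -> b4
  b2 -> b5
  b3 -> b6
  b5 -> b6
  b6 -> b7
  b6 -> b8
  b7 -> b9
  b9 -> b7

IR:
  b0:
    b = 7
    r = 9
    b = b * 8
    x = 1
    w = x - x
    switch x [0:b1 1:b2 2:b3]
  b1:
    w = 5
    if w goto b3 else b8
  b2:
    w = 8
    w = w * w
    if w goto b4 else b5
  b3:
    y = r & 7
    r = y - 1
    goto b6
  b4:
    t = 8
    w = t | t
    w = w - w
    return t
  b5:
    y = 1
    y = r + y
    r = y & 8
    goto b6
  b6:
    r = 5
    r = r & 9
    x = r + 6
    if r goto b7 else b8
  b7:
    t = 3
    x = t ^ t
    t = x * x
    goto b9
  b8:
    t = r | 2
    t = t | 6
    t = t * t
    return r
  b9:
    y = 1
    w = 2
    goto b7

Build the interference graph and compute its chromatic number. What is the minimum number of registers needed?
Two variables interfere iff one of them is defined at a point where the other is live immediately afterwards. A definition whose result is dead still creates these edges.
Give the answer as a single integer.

Block summaries:
  b0: {b,r,w,x} / ∅
  b1: {w} / ∅
  b2: {w} / ∅
  b3: {r,y} / {r}
  b4: {t,w} / ∅
  b5: {r,y} / {r}
  b6: {r,x} / ∅
  b7: {t,x} / ∅
  b8: {t} / {r}
  b9: {w,y} / ∅

Liveness:
  live b0: ∅→{r}
  live b1: {r}→{r}
  live b2: {r}→{r}
  live b3: {r}→∅
  live b4: ∅→∅
  live b5: {r}→∅
  live b6: ∅→{r}
  live b7: ∅→∅
  live b8: {r}→∅
  live b9: ∅→∅

Interference:
  b: {r}
  r: {b,t,w,x,y}
  t: {r,w}
  w: {r,t,x}
  x: {r,w}
  y: {r}

Colouring:
  lower bound: {r,t,w} mutually conflict ⇒ χ ≥ 3
  assign b→c1 r→c0 t→c2 w→c1 x→c2 y→c1 — no edge inside a register ⇒ χ ≤ 3
  χ = 3

Answer: 3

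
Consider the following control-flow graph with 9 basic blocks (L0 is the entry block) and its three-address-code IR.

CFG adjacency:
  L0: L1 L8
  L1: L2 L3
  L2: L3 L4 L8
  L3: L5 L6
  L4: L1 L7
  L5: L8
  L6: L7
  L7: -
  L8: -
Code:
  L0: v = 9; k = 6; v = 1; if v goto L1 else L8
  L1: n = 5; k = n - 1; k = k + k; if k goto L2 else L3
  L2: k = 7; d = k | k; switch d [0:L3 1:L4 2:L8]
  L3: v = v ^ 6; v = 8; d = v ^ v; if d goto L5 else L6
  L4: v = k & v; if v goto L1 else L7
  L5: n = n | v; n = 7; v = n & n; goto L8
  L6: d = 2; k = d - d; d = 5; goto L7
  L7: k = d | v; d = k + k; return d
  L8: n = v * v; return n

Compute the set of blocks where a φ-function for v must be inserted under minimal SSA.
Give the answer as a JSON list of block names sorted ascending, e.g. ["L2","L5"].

Answer: ["L1", "L7", "L8"]

Analysis:
idom tree: L1←L0 L2←L1 L3←L1 L4←L2 L5←L3 L6←L3 L7←L1 L8←L0
Dom at joins:
  L1: preds {L0,L4}: {L0} ∩ {L0,L1,L2,L4} = {L0}; idom=L0
  L3: preds {L1,L2}: {L0,L1} ∩ {L0,L1,L2} = {L0,L1}; idom=L1
  L7: preds {L4,L6}: {L0,L1,L2,L4} ∩ {L0,L1,L3,L6} = {L0,L1}; idom=L1
  L8: preds {L0,L2,L5}: {L0} ∩ {L0,L1,L2} ∩ {L0,L1,L3,L5} = {L0}; idom=L0

DF derivation:
  join L1 pred L0: · stop@L0
  join L1 pred L4: L4→L2→L1 stop@L0
  join L3 pred L1: · stop@L1
  join L3 pred L2: L2 stop@L1
  join L7 pred L4: L4→L2 stop@L1
  join L7 pred L6: L6→L3 stop@L1
  join L8 pred L0: · stop@L0
  join L8 pred L2: L2→L1 stop@L0
  join L8 pred L5: L5→L3→L1 stop@L0
  L0: DF=∅
  L1: DF={L1,L8}
  L2: DF={L1,L3,L7,L8}
  L3: DF={L7,L8}
  L4: DF={L1,L7}
  L5: DF={L8}
  L6: DF={L7}
  L7: DF=∅
  L8: DF=∅

φ for v: defs {L0,L3,L4,L5}
  DF⁺ = {L1,L7,L8}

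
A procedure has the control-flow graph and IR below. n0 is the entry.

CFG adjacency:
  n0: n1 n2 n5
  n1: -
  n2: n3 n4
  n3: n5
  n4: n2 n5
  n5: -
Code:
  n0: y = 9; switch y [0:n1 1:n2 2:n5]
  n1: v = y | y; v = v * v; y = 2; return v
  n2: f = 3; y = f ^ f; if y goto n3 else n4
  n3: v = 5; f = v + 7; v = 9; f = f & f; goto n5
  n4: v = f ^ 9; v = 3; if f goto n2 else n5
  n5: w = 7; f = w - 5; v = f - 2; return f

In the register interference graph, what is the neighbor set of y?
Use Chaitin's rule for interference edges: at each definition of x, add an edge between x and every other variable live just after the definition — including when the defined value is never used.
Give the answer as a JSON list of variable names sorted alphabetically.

Answer: ["f", "v"]

Derivation:
def/use:
  n0: def={y} ue=∅
  n1: def={v,y} ue={y}
  n2: def={f,y} ue=∅
  n3: def={f,v} ue=∅
  n4: def={v} ue={f}
  n5: def={f,v,w} ue=∅

Liveness:
  n0: in=∅ out={y}
  n1: in={y} out=∅
  n2: in=∅ out={f}
  n3: in=∅ out=∅
  n4: in={f} out=∅
  n5: in=∅ out=∅

Interfere edges:
  f: {v,y}
  v: {f,y}
  w: ∅
  y: {f,v}

N(y) = ["f", "v"]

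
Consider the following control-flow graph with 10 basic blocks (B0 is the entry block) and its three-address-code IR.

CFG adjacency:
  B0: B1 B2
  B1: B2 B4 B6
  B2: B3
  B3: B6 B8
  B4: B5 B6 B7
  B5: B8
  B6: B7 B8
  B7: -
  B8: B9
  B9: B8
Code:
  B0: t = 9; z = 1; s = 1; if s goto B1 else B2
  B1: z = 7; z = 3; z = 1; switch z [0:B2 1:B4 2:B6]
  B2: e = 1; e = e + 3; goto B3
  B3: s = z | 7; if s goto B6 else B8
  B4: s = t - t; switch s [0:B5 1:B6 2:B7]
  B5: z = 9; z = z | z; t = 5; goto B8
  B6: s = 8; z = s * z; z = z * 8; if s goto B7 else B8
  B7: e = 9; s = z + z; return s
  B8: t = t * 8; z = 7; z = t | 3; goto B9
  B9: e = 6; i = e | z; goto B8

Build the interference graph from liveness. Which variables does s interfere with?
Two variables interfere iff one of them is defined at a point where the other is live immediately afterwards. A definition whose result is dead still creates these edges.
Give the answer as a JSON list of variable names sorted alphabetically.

Answer: ["t", "z"]

Analysis:
Block summaries:
  B0: {s,t,z} / ∅
  B1: {z} / ∅
  B2: {e} / ∅
  B3: {s} / {z}
  B4: {s} / {t}
  B5: {t,z} / ∅
  B6: {s,z} / {z}
  B7: {e,s} / {z}
  B8: {t,z} / {t}
  B9: {e,i} / {z}

Backward fixpoint:
  B0 li=∅ lo={t,z}
  B1 li={t} lo={t,z}
  B2 li={t,z} lo={t,z}
  B3 li={t,z} lo={t,z}
  B4 li={t,z} lo={t,z}
  B5 li=∅ lo={t}
  B6 li={t,z} lo={t,z}
  B7 li={z} lo=∅
  B8 li={t} lo={t,z}
  B9 li={t,z} lo={t}

Interference:
  e — {t,z}
  i — {t}
  s — {t,z}
  t — {e,i,s,z}
  z — {e,s,t}

N(s) = ["t", "z"]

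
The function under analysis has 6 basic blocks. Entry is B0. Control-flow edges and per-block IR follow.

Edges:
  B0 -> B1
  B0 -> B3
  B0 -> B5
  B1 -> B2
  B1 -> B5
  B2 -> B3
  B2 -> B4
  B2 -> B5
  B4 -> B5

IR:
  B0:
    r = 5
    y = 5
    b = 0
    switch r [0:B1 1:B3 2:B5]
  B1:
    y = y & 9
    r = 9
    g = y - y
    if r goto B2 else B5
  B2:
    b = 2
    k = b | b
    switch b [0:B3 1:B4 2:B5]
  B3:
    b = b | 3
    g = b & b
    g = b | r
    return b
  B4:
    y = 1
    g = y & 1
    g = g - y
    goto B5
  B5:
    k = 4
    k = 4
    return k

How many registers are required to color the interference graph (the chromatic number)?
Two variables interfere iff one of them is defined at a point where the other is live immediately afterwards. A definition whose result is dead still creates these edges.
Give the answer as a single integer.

Answer: 4

Analysis:
def/use:
  B0: def={b,r,y} ue=∅
  B1: def={g,r,y} ue={y}
  B2: def={b,k} ue=∅
  B3: def={b,g} ue={b,r}
  B4: def={g,y} ue=∅
  B5: def={k} ue=∅

Live sets:
  B0 li=∅ lo={b,r,y}
  B1 li={y} lo={r}
  B2 li={r} lo={b,r}
  B3 li={b,r} lo=∅
  B4 li=∅ lo=∅
  B5 li=∅ lo=∅

Conflict graph:
  b↔{g,k,r,y}
  g↔{b,r,y}
  k↔{b,r}
  r↔{b,g,k,y}
  y↔{b,g,r}

Registers:
  clique {b,g,r,y} ⇒ need ≥ 4
  4-colouring: R0={b}  R1={r}  R2={g,k}  R3={y}
  χ = 4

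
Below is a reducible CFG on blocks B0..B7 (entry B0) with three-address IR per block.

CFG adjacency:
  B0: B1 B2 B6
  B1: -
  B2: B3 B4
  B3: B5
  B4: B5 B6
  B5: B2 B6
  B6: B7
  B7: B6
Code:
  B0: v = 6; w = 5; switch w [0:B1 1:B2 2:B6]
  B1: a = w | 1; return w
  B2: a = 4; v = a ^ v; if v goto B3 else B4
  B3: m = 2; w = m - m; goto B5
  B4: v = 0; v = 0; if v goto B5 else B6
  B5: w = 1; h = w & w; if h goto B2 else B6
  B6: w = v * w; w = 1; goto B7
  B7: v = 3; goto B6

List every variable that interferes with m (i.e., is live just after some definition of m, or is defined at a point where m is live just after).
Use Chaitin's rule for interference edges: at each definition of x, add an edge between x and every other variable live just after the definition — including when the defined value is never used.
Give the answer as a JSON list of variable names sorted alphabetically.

Answer: ["v"]

Analysis:
Per-block:
  B0: def={v,w} ue=∅
  B1: def={a} ue={w}
  B2: def={a,v} ue={v}
  B3: def={m,w} ue=∅
  B4: def={v} ue=∅
  B5: def={h,w} ue=∅
  B6: def={w} ue={v,w}
  B7: def={v} ue=∅

Live sets:
  B0: in=∅ out={v,w}
  B1: in={w} out=∅
  B2: in={v,w} out={v,w}
  B3: in={v} out={v}
  B4: in={w} out={v,w}
  B5: in={v} out={v,w}
  B6: in={v,w} out={w}
  B7: in={w} out={v,w}

Interference:
  a: {v,w}
  h: {v,w}
  m: {v}
  v: {a,h,m,w}
  w: {a,h,v}

N(m) = ["v"]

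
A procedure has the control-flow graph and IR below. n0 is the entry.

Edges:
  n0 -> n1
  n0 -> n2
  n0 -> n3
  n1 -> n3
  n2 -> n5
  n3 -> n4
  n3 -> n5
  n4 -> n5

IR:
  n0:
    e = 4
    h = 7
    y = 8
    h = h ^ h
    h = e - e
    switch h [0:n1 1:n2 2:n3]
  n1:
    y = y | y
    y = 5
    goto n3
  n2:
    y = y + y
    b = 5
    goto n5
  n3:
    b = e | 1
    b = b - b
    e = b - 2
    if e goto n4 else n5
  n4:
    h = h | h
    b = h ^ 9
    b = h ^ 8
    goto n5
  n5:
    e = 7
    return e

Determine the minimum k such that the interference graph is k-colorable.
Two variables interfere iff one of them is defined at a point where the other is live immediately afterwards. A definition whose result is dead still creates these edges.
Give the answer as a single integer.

Answer: 3

Analysis:
Per-block:
  n0 def {e,h,y} use ∅
  n1 def {y} use {y}
  n2 def {b,y} use {y}
  n3 def {b,e} use {e}
  n4 def {b,h} use {h}
  n5 def {e} use ∅

Live sets:
  live n0: ∅→{e,h,y}
  live n1: {e,h,y}→{e,h}
  live n2: {y}→∅
  live n3: {e,h}→{h}
  live n4: {h}→∅
  live n5: ∅→∅

Interference:
  b: {h}
  e: {h,y}
  h: {b,e,y}
  y: {e,h}

Colouring:
  lower bound: {e,h,y} mutually conflict ⇒ χ ≥ 3
  3-colouring: c0={h}  c1={b,e}  c2={y}
  χ = 3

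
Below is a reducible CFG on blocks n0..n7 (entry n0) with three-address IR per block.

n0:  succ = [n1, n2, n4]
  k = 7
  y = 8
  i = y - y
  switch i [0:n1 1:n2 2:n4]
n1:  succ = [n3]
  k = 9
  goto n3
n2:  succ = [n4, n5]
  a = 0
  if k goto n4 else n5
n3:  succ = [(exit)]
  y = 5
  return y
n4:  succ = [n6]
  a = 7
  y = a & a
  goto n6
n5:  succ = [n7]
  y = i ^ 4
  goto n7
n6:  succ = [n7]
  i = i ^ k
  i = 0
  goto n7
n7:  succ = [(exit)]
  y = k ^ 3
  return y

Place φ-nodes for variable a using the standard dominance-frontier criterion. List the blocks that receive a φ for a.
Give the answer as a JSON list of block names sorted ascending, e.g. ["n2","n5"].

idom tree: n1←n0 n2←n0 n3←n1 n4←n0 n5←n2 n6←n4 n7←n0
Dom at joins:
  n4: preds {n0,n2}: {n0} ∩ {n0,n2} = {n0}; idom=n0
  n7: preds {n5,n6}: {n0,n2,n5} ∩ {n0,n4,n6} = {n0}; idom=n0

DF derivation:
  n4←n0: walk · to n0
  n4←n2: walk n2 to n0
  n7←n5: walk n5→n2 to n0
  n7←n6: walk n6→n4 to n0
  n0 → ∅
  n1 → ∅
  n2 → {n4,n7}
  n3 → ∅
  n4 → {n7}
  n5 → {n7}
  n6 → {n7}
  n7 → ∅

φ for a: defs {n2,n4}
  DF⁺ = {n4,n7}

Answer: ["n4", "n7"]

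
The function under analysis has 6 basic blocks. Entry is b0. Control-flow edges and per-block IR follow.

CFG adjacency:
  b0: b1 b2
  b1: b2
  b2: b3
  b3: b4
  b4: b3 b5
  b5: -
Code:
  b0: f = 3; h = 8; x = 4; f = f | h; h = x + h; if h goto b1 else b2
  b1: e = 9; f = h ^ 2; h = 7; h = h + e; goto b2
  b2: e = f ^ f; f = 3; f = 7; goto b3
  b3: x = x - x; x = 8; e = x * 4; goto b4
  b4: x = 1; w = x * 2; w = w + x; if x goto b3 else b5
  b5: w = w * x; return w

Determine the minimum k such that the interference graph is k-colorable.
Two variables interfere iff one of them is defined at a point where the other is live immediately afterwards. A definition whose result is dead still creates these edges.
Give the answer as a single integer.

Answer: 4

Analysis:
def/use:
  b0 def {f,h,x} use ∅
  b1 def {e,f,h} use {h}
  b2 def {e,f} use {f}
  b3 def {e,x} use {x}
  b4 def {w,x} use ∅
  b5 def {w} use {w,x}

Live sets:
  b0 li=∅ lo={f,h,x}
  b1 li={h,x} lo={f,x}
  b2 li={f,x} lo={x}
  b3 li={x} lo=∅
  b4 li=∅ lo={w,x}
  b5 li={w,x} lo=∅

Conflict graph:
  e↔{f,h,x}
  f↔{e,h,x}
  h↔{e,f,x}
  w↔{x}
  x↔{e,f,h,w}

Chromatic number:
  lower bound: {e,f,h,x} mutually conflict ⇒ χ ≥ 4
  assign e→r1 f→r2 h→r3 w→r1 x→r0 — no edge inside a register ⇒ χ ≤ 4
  χ = 4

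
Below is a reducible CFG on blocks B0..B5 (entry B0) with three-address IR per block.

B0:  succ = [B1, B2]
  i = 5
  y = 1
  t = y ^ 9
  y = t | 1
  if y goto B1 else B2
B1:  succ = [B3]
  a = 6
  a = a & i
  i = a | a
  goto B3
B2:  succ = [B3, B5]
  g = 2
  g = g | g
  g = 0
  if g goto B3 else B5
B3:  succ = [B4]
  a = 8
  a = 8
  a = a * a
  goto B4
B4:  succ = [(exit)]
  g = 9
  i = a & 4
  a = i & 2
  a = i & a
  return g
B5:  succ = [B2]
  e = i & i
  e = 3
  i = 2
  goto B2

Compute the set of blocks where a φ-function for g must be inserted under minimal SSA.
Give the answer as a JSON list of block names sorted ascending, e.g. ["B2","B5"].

idom tree: B1←B0 B2←B0 B3←B0 B4←B3 B5←B2
Dom at joins:
  B2: preds {B0,B5}: {B0} ∩ {B0,B2,B5} = {B0}; idom=B0
  B3: preds {B1,B2}: {B0,B1} ∩ {B0,B2} = {B0}; idom=B0

DF derivation:
  join B2 pred B0: · stop@B0
  join B2 pred B5: B5→B2 stop@B0
  join B3 pred B1: B1 stop@B0
  join B3 pred B2: B2 stop@B0
  B0 → ∅
  B1 → {B3}
  B2 → {B2,B3}
  B3 → ∅
  B4 → ∅
  B5 → {B2}

φ for g: defs {B2,B4}
  DF⁺ = {B2,B3}

Answer: ["B2", "B3"]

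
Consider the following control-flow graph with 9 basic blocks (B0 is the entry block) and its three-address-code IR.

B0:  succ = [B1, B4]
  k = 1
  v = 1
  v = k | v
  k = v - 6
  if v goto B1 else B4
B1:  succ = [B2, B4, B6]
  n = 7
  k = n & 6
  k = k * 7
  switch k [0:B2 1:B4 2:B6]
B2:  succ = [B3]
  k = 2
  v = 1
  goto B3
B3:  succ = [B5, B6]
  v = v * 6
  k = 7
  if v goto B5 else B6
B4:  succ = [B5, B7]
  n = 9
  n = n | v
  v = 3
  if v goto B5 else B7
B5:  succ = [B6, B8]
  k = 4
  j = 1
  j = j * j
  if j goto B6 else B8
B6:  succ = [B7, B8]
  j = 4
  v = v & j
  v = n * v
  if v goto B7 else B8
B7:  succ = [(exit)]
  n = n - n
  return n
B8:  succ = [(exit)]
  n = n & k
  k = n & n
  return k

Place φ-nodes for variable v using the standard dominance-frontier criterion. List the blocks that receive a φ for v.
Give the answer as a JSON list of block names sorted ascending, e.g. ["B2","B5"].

Answer: ["B5", "B6", "B7", "B8"]

Working:
idom tree: B1←B0 B2←B1 B3←B2 B4←B0 B5←B0 B6←B0 B7←B0 B8←B0
Dom at joins:
  B4: preds {B0,B1}: {B0} ∩ {B0,B1} = {B0}; idom=B0
  B5: preds {B3,B4}: {B0,B1,B2,B3} ∩ {B0,B4} = {B0}; idom=B0
  B6: preds {B1,B3,B5}: {B0,B1} ∩ {B0,B1,B2,B3} ∩ {B0,B5} = {B0}; idom=B0
  B7: preds {B4,B6}: {B0,B4} ∩ {B0,B6} = {B0}; idom=B0
  B8: preds {B5,B6}: {B0,B5} ∩ {B0,B6} = {B0}; idom=B0

Frontier:
  B4←B0: walk · to B0
  B4←B1: walk B1 to B0
  B5←B3: walk B3→B2→B1 to B0
  B5←B4: walk B4 to B0
  B6←B1: walk B1 to B0
  B6←B3: walk B3→B2→B1 to B0
  B6←B5: walk B5 to B0
  B7←B4: walk B4 to B0
  B7←B6: walk B6 to B0
  B8←B5: walk B5 to B0
  B8←B6: walk B6 to B0
  B0: DF=∅
  B1: DF={B4,B5,B6}
  B2: DF={B5,B6}
  B3: DF={B5,B6}
  B4: DF={B5,B7}
  B5: DF={B6,B8}
  B6: DF={B7,B8}
  B7: DF=∅
  B8: DF=∅

φ for v: defs {B0,B2,B3,B4,B6}
  DF⁺ = {B5,B6,B7,B8}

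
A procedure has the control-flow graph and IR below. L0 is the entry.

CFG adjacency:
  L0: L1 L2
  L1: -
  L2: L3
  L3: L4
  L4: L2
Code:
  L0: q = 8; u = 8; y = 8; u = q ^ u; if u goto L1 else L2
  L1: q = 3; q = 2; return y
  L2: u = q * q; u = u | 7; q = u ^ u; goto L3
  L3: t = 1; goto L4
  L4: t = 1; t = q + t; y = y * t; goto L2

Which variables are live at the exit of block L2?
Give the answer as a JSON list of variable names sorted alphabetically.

def/use:
  L0: {q,u,y} / ∅
  L1: {q} / {y}
  L2: {q,u} / {q}
  L3: {t} / ∅
  L4: {t,y} / {q,y}

Liveness:
  live L0: ∅→{q,y}
  live L1: {y}→∅
  live L2: {q,y}→{q,y}
  live L3: {q,y}→{q,y}
  live L4: {q,y}→{q,y}

live-out(L2) = ["q", "y"]

Answer: ["q", "y"]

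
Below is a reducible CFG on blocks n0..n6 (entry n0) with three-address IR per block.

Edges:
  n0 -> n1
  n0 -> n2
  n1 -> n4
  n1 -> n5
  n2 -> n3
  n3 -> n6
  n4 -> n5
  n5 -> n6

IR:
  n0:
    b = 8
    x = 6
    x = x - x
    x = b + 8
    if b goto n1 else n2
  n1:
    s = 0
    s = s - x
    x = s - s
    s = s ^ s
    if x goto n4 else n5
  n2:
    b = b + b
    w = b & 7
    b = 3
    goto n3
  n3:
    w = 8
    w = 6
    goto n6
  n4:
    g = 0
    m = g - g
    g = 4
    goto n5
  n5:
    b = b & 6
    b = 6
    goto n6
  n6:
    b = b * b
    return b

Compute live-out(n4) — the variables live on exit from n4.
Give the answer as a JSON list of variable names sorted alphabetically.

def/use:
  n0: {b,x} / ∅
  n1: {s,x} / {x}
  n2: {b,w} / {b}
  n3: {w} / ∅
  n4: {g,m} / ∅
  n5: {b} / {b}
  n6: {b} / {b}

Liveness:
  n0: in=∅ out={b,x}
  n1: in={b,x} out={b}
  n2: in={b} out={b}
  n3: in={b} out={b}
  n4: in={b} out={b}
  n5: in={b} out={b}
  n6: in={b} out=∅

live-out(n4) = ["b"]

Answer: ["b"]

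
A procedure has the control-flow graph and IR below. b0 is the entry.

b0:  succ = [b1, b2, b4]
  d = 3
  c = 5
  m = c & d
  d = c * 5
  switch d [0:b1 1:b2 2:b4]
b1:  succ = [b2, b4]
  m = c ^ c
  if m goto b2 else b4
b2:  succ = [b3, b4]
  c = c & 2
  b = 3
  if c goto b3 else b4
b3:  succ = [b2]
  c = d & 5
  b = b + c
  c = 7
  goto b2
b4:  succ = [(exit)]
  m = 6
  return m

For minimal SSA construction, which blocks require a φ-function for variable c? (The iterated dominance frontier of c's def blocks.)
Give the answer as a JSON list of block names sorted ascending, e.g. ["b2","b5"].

idom tree: b1←b0 b2←b0 b3←b2 b4←b0
Dom∩ at merges:
  b2: preds {b0,b1,b3}: {b0} ∩ {b0,b1} ∩ {b0,b2,b3} = {b0}; idom=b0
  b4: preds {b0,b1,b2}: {b0} ∩ {b0,b1} ∩ {b0,b2} = {b0}; idom=b0

DF walk-up:
  join b2 pred b0: · stop@b0
  join b2 pred b1: b1 stop@b0
  join b2 pred b3: b3→b2 stop@b0
  join b4 pred b0: · stop@b0
  join b4 pred b1: b1 stop@b0
  join b4 pred b2: b2 stop@b0
  b0: DF=∅
  b1: DF={b2,b4}
  b2: DF={b2,b4}
  b3: DF={b2}
  b4: DF=∅

φ for c: defs {b0,b2,b3}
  DF⁺ = {b2,b4}

Answer: ["b2", "b4"]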